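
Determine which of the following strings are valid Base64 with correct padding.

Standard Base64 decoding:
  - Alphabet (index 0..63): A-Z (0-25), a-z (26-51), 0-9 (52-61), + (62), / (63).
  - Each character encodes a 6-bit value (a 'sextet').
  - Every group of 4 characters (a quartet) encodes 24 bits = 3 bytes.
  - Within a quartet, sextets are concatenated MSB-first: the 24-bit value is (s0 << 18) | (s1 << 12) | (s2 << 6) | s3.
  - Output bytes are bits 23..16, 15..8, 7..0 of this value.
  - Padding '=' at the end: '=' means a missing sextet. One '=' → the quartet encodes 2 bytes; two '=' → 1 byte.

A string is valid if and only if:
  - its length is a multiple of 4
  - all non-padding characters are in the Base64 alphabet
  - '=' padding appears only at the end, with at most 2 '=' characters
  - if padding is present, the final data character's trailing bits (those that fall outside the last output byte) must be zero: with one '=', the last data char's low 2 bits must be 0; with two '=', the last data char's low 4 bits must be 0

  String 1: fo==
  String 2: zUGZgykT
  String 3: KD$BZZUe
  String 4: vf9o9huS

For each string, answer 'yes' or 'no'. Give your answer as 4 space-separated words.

String 1: 'fo==' → invalid (bad trailing bits)
String 2: 'zUGZgykT' → valid
String 3: 'KD$BZZUe' → invalid (bad char(s): ['$'])
String 4: 'vf9o9huS' → valid

Answer: no yes no yes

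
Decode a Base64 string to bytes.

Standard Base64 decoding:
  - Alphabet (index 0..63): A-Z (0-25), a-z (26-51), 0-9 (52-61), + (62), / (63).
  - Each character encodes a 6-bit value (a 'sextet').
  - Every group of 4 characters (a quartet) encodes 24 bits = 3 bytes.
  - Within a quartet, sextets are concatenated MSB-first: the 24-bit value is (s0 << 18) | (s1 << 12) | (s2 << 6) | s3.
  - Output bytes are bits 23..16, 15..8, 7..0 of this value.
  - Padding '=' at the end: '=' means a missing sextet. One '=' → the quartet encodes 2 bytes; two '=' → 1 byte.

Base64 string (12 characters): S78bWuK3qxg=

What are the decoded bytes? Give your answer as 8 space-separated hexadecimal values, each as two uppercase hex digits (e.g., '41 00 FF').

Answer: 4B BF 1B 5A E2 B7 AB 18

Derivation:
After char 0 ('S'=18): chars_in_quartet=1 acc=0x12 bytes_emitted=0
After char 1 ('7'=59): chars_in_quartet=2 acc=0x4BB bytes_emitted=0
After char 2 ('8'=60): chars_in_quartet=3 acc=0x12EFC bytes_emitted=0
After char 3 ('b'=27): chars_in_quartet=4 acc=0x4BBF1B -> emit 4B BF 1B, reset; bytes_emitted=3
After char 4 ('W'=22): chars_in_quartet=1 acc=0x16 bytes_emitted=3
After char 5 ('u'=46): chars_in_quartet=2 acc=0x5AE bytes_emitted=3
After char 6 ('K'=10): chars_in_quartet=3 acc=0x16B8A bytes_emitted=3
After char 7 ('3'=55): chars_in_quartet=4 acc=0x5AE2B7 -> emit 5A E2 B7, reset; bytes_emitted=6
After char 8 ('q'=42): chars_in_quartet=1 acc=0x2A bytes_emitted=6
After char 9 ('x'=49): chars_in_quartet=2 acc=0xAB1 bytes_emitted=6
After char 10 ('g'=32): chars_in_quartet=3 acc=0x2AC60 bytes_emitted=6
Padding '=': partial quartet acc=0x2AC60 -> emit AB 18; bytes_emitted=8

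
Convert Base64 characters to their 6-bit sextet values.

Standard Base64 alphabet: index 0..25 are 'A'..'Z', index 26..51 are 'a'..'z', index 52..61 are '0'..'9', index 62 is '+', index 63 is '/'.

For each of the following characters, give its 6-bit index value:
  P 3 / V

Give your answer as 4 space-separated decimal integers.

'P': A..Z range, ord('P') − ord('A') = 15
'3': 0..9 range, 52 + ord('3') − ord('0') = 55
'/': index 63
'V': A..Z range, ord('V') − ord('A') = 21

Answer: 15 55 63 21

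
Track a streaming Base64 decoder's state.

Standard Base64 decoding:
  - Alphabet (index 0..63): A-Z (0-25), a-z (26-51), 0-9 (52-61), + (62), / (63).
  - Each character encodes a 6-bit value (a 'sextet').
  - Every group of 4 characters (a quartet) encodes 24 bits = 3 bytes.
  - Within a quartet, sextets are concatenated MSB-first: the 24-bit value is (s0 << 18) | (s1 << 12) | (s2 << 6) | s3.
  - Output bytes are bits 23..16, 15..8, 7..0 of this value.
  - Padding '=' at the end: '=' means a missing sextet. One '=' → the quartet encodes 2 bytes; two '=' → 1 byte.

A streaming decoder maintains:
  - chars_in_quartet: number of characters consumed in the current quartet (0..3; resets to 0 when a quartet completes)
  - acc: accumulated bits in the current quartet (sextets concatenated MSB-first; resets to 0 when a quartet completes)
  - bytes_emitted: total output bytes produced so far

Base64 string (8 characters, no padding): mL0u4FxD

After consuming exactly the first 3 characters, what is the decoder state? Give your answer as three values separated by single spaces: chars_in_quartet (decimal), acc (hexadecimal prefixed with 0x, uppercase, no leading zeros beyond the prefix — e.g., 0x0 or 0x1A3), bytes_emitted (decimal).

Answer: 3 0x262F4 0

Derivation:
After char 0 ('m'=38): chars_in_quartet=1 acc=0x26 bytes_emitted=0
After char 1 ('L'=11): chars_in_quartet=2 acc=0x98B bytes_emitted=0
After char 2 ('0'=52): chars_in_quartet=3 acc=0x262F4 bytes_emitted=0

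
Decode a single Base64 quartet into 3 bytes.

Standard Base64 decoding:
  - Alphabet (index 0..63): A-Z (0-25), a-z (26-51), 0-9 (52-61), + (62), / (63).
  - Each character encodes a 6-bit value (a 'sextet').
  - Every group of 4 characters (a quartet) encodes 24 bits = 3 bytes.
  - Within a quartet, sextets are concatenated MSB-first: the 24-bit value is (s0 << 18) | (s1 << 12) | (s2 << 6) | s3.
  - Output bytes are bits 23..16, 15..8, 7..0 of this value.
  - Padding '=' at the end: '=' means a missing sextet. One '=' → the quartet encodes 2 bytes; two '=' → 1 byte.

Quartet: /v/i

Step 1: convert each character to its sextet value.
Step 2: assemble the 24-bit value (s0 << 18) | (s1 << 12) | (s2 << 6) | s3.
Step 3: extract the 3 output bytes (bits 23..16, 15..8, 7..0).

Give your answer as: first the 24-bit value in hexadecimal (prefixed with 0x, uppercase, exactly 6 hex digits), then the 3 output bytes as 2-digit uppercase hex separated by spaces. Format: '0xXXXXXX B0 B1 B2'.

Answer: 0xFEFFE2 FE FF E2

Derivation:
Sextets: /=63, v=47, /=63, i=34
24-bit: (63<<18) | (47<<12) | (63<<6) | 34
      = 0xFC0000 | 0x02F000 | 0x000FC0 | 0x000022
      = 0xFEFFE2
Bytes: (v>>16)&0xFF=FE, (v>>8)&0xFF=FF, v&0xFF=E2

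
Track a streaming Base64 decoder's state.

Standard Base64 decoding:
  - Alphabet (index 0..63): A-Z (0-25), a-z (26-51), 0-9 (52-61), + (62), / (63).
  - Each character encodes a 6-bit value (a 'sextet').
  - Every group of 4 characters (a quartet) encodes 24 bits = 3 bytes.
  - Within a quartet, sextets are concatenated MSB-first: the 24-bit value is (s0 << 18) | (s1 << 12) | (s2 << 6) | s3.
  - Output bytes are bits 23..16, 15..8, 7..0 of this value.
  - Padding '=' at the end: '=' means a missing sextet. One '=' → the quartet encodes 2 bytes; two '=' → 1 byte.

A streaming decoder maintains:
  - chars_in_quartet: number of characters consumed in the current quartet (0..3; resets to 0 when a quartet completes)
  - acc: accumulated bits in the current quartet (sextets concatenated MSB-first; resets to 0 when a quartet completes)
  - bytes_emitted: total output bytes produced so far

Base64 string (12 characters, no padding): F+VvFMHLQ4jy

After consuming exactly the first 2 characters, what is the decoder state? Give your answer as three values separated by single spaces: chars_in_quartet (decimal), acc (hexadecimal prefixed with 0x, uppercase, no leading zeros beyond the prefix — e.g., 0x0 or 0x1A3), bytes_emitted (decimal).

Answer: 2 0x17E 0

Derivation:
After char 0 ('F'=5): chars_in_quartet=1 acc=0x5 bytes_emitted=0
After char 1 ('+'=62): chars_in_quartet=2 acc=0x17E bytes_emitted=0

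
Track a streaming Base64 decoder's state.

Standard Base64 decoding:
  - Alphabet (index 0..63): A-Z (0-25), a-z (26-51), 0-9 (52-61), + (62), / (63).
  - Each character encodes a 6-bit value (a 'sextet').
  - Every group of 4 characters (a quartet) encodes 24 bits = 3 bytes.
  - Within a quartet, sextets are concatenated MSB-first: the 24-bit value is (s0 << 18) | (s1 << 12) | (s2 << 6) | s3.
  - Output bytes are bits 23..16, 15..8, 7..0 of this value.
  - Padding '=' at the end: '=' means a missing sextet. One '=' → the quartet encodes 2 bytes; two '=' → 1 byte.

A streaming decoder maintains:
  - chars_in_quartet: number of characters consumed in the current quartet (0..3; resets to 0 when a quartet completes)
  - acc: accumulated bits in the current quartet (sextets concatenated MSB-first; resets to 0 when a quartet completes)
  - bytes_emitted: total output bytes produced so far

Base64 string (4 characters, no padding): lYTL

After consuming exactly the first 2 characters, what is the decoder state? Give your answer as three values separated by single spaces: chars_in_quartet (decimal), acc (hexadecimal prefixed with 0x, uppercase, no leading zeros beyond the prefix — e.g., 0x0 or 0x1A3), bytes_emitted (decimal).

Answer: 2 0x958 0

Derivation:
After char 0 ('l'=37): chars_in_quartet=1 acc=0x25 bytes_emitted=0
After char 1 ('Y'=24): chars_in_quartet=2 acc=0x958 bytes_emitted=0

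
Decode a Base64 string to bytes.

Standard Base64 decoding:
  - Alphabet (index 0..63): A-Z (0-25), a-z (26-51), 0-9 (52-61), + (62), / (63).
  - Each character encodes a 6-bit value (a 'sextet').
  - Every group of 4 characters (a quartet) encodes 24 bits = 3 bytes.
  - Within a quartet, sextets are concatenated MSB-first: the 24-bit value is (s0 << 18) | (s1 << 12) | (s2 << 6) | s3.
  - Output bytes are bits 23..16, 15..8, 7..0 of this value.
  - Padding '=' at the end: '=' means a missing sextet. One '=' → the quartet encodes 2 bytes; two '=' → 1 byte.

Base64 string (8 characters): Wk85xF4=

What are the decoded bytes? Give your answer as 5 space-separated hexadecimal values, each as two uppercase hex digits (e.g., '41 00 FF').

After char 0 ('W'=22): chars_in_quartet=1 acc=0x16 bytes_emitted=0
After char 1 ('k'=36): chars_in_quartet=2 acc=0x5A4 bytes_emitted=0
After char 2 ('8'=60): chars_in_quartet=3 acc=0x1693C bytes_emitted=0
After char 3 ('5'=57): chars_in_quartet=4 acc=0x5A4F39 -> emit 5A 4F 39, reset; bytes_emitted=3
After char 4 ('x'=49): chars_in_quartet=1 acc=0x31 bytes_emitted=3
After char 5 ('F'=5): chars_in_quartet=2 acc=0xC45 bytes_emitted=3
After char 6 ('4'=56): chars_in_quartet=3 acc=0x31178 bytes_emitted=3
Padding '=': partial quartet acc=0x31178 -> emit C4 5E; bytes_emitted=5

Answer: 5A 4F 39 C4 5E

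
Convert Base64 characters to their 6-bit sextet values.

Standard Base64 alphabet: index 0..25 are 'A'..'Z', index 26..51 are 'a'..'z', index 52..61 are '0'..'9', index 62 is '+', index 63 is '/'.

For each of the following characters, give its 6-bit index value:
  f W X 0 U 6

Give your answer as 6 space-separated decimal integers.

'f': a..z range, 26 + ord('f') − ord('a') = 31
'W': A..Z range, ord('W') − ord('A') = 22
'X': A..Z range, ord('X') − ord('A') = 23
'0': 0..9 range, 52 + ord('0') − ord('0') = 52
'U': A..Z range, ord('U') − ord('A') = 20
'6': 0..9 range, 52 + ord('6') − ord('0') = 58

Answer: 31 22 23 52 20 58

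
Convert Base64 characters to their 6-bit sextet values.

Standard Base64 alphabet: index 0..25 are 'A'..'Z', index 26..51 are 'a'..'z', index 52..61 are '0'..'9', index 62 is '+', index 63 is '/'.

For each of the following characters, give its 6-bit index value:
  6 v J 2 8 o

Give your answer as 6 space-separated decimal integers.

'6': 0..9 range, 52 + ord('6') − ord('0') = 58
'v': a..z range, 26 + ord('v') − ord('a') = 47
'J': A..Z range, ord('J') − ord('A') = 9
'2': 0..9 range, 52 + ord('2') − ord('0') = 54
'8': 0..9 range, 52 + ord('8') − ord('0') = 60
'o': a..z range, 26 + ord('o') − ord('a') = 40

Answer: 58 47 9 54 60 40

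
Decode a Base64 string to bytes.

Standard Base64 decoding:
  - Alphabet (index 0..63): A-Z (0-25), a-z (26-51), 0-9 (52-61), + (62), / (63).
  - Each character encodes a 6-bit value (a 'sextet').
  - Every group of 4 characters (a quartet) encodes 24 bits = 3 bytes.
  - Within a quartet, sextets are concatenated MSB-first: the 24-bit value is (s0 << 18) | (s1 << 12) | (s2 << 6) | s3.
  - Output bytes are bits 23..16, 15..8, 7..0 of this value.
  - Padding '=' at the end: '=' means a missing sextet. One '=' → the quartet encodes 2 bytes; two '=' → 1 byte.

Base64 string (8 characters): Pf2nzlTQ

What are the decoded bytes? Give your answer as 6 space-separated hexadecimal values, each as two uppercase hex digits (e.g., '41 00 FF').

Answer: 3D FD A7 CE 54 D0

Derivation:
After char 0 ('P'=15): chars_in_quartet=1 acc=0xF bytes_emitted=0
After char 1 ('f'=31): chars_in_quartet=2 acc=0x3DF bytes_emitted=0
After char 2 ('2'=54): chars_in_quartet=3 acc=0xF7F6 bytes_emitted=0
After char 3 ('n'=39): chars_in_quartet=4 acc=0x3DFDA7 -> emit 3D FD A7, reset; bytes_emitted=3
After char 4 ('z'=51): chars_in_quartet=1 acc=0x33 bytes_emitted=3
After char 5 ('l'=37): chars_in_quartet=2 acc=0xCE5 bytes_emitted=3
After char 6 ('T'=19): chars_in_quartet=3 acc=0x33953 bytes_emitted=3
After char 7 ('Q'=16): chars_in_quartet=4 acc=0xCE54D0 -> emit CE 54 D0, reset; bytes_emitted=6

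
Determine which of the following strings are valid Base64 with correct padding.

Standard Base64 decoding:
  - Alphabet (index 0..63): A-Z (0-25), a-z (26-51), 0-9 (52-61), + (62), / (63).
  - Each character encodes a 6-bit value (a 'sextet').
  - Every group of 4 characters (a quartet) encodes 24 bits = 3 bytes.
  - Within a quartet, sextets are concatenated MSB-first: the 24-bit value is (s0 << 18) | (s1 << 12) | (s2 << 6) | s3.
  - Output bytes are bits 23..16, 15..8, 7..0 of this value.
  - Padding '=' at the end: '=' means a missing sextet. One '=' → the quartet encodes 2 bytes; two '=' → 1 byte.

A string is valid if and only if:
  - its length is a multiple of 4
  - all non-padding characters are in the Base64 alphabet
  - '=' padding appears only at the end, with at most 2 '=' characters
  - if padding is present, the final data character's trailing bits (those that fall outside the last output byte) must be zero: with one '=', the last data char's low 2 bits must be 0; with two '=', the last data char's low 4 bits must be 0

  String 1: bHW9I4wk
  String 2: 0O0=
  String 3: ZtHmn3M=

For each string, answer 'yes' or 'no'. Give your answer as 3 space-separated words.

Answer: yes yes yes

Derivation:
String 1: 'bHW9I4wk' → valid
String 2: '0O0=' → valid
String 3: 'ZtHmn3M=' → valid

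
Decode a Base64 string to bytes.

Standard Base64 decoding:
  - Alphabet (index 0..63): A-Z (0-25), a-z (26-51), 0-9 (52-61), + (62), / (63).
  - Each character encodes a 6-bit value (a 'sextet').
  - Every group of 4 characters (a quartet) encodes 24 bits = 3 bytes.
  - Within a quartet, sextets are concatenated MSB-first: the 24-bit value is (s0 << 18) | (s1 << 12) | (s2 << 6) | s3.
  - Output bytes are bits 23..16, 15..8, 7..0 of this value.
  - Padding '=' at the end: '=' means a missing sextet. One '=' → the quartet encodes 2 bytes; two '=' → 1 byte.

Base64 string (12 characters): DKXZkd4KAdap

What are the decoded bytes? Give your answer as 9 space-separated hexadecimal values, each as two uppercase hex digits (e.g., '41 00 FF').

Answer: 0C A5 D9 91 DE 0A 01 D6 A9

Derivation:
After char 0 ('D'=3): chars_in_quartet=1 acc=0x3 bytes_emitted=0
After char 1 ('K'=10): chars_in_quartet=2 acc=0xCA bytes_emitted=0
After char 2 ('X'=23): chars_in_quartet=3 acc=0x3297 bytes_emitted=0
After char 3 ('Z'=25): chars_in_quartet=4 acc=0xCA5D9 -> emit 0C A5 D9, reset; bytes_emitted=3
After char 4 ('k'=36): chars_in_quartet=1 acc=0x24 bytes_emitted=3
After char 5 ('d'=29): chars_in_quartet=2 acc=0x91D bytes_emitted=3
After char 6 ('4'=56): chars_in_quartet=3 acc=0x24778 bytes_emitted=3
After char 7 ('K'=10): chars_in_quartet=4 acc=0x91DE0A -> emit 91 DE 0A, reset; bytes_emitted=6
After char 8 ('A'=0): chars_in_quartet=1 acc=0x0 bytes_emitted=6
After char 9 ('d'=29): chars_in_quartet=2 acc=0x1D bytes_emitted=6
After char 10 ('a'=26): chars_in_quartet=3 acc=0x75A bytes_emitted=6
After char 11 ('p'=41): chars_in_quartet=4 acc=0x1D6A9 -> emit 01 D6 A9, reset; bytes_emitted=9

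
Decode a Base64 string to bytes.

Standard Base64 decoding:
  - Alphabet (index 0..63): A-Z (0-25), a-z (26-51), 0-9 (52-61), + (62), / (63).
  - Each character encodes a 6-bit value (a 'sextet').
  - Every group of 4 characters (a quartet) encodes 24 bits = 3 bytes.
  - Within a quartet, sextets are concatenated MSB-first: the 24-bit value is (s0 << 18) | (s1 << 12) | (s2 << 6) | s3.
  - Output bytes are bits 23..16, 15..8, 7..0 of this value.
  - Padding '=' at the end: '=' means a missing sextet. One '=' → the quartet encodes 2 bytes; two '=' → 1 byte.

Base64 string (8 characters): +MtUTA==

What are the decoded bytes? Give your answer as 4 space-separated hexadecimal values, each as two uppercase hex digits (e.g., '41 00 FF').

After char 0 ('+'=62): chars_in_quartet=1 acc=0x3E bytes_emitted=0
After char 1 ('M'=12): chars_in_quartet=2 acc=0xF8C bytes_emitted=0
After char 2 ('t'=45): chars_in_quartet=3 acc=0x3E32D bytes_emitted=0
After char 3 ('U'=20): chars_in_quartet=4 acc=0xF8CB54 -> emit F8 CB 54, reset; bytes_emitted=3
After char 4 ('T'=19): chars_in_quartet=1 acc=0x13 bytes_emitted=3
After char 5 ('A'=0): chars_in_quartet=2 acc=0x4C0 bytes_emitted=3
Padding '==': partial quartet acc=0x4C0 -> emit 4C; bytes_emitted=4

Answer: F8 CB 54 4C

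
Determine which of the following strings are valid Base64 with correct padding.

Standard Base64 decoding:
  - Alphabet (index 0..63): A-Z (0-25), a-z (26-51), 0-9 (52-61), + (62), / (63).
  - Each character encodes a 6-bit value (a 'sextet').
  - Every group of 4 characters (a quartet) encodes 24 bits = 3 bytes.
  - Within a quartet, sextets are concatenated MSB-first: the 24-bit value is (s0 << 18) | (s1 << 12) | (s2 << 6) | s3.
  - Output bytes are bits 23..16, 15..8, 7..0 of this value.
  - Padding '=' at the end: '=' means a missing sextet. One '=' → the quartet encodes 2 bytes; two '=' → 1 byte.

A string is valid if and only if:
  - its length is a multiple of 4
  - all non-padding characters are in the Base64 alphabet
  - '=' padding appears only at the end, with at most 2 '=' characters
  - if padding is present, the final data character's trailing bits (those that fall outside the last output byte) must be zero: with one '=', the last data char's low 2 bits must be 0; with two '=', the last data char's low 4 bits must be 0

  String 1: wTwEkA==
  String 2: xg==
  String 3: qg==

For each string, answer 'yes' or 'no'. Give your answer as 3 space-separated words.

String 1: 'wTwEkA==' → valid
String 2: 'xg==' → valid
String 3: 'qg==' → valid

Answer: yes yes yes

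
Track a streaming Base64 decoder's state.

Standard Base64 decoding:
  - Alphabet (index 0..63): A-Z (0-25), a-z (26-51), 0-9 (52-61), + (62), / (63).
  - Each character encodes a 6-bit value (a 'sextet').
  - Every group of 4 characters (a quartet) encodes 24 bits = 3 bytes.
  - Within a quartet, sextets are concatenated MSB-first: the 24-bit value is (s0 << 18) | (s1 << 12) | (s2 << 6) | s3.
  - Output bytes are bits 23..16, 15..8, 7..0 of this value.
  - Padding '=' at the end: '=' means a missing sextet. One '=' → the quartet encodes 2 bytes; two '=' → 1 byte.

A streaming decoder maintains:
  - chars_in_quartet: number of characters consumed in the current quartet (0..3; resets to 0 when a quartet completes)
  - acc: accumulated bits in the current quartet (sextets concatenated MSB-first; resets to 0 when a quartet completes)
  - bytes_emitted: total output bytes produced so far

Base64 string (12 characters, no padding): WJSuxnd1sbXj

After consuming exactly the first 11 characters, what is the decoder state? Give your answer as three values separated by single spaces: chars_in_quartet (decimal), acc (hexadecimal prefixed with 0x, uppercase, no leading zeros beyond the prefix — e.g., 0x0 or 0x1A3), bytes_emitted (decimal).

After char 0 ('W'=22): chars_in_quartet=1 acc=0x16 bytes_emitted=0
After char 1 ('J'=9): chars_in_quartet=2 acc=0x589 bytes_emitted=0
After char 2 ('S'=18): chars_in_quartet=3 acc=0x16252 bytes_emitted=0
After char 3 ('u'=46): chars_in_quartet=4 acc=0x5894AE -> emit 58 94 AE, reset; bytes_emitted=3
After char 4 ('x'=49): chars_in_quartet=1 acc=0x31 bytes_emitted=3
After char 5 ('n'=39): chars_in_quartet=2 acc=0xC67 bytes_emitted=3
After char 6 ('d'=29): chars_in_quartet=3 acc=0x319DD bytes_emitted=3
After char 7 ('1'=53): chars_in_quartet=4 acc=0xC67775 -> emit C6 77 75, reset; bytes_emitted=6
After char 8 ('s'=44): chars_in_quartet=1 acc=0x2C bytes_emitted=6
After char 9 ('b'=27): chars_in_quartet=2 acc=0xB1B bytes_emitted=6
After char 10 ('X'=23): chars_in_quartet=3 acc=0x2C6D7 bytes_emitted=6

Answer: 3 0x2C6D7 6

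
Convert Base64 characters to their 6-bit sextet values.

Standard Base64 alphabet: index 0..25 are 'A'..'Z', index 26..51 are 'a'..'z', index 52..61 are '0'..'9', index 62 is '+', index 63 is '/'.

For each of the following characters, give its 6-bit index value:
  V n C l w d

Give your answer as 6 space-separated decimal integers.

'V': A..Z range, ord('V') − ord('A') = 21
'n': a..z range, 26 + ord('n') − ord('a') = 39
'C': A..Z range, ord('C') − ord('A') = 2
'l': a..z range, 26 + ord('l') − ord('a') = 37
'w': a..z range, 26 + ord('w') − ord('a') = 48
'd': a..z range, 26 + ord('d') − ord('a') = 29

Answer: 21 39 2 37 48 29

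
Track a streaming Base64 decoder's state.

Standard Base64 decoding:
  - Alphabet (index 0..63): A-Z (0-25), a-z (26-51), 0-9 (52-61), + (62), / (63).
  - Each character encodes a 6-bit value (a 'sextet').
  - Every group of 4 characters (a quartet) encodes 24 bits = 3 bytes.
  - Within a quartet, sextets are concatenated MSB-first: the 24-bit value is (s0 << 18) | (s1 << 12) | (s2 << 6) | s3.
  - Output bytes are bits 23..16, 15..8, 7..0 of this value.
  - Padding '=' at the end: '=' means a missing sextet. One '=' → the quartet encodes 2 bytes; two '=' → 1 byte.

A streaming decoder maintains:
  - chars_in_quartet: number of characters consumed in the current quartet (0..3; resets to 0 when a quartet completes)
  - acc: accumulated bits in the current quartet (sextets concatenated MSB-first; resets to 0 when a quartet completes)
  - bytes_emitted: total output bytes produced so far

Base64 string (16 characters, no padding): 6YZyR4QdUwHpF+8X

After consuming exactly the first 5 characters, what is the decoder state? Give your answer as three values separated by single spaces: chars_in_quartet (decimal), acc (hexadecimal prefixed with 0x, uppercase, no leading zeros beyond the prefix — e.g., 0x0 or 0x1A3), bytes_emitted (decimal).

Answer: 1 0x11 3

Derivation:
After char 0 ('6'=58): chars_in_quartet=1 acc=0x3A bytes_emitted=0
After char 1 ('Y'=24): chars_in_quartet=2 acc=0xE98 bytes_emitted=0
After char 2 ('Z'=25): chars_in_quartet=3 acc=0x3A619 bytes_emitted=0
After char 3 ('y'=50): chars_in_quartet=4 acc=0xE98672 -> emit E9 86 72, reset; bytes_emitted=3
After char 4 ('R'=17): chars_in_quartet=1 acc=0x11 bytes_emitted=3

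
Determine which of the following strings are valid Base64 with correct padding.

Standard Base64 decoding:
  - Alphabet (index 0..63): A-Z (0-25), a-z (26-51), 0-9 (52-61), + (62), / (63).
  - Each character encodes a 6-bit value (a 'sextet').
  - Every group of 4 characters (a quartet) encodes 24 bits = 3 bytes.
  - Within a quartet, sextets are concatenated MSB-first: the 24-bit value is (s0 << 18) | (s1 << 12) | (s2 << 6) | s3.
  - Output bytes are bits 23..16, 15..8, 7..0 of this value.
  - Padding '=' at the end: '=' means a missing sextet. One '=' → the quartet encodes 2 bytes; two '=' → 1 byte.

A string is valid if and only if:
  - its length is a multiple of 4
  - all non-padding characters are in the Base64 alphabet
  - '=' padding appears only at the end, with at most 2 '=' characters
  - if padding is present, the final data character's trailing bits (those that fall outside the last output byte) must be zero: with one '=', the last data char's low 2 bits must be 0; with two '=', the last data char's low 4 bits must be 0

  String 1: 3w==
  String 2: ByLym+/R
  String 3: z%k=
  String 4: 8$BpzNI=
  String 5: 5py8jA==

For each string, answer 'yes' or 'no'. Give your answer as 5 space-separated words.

Answer: yes yes no no yes

Derivation:
String 1: '3w==' → valid
String 2: 'ByLym+/R' → valid
String 3: 'z%k=' → invalid (bad char(s): ['%'])
String 4: '8$BpzNI=' → invalid (bad char(s): ['$'])
String 5: '5py8jA==' → valid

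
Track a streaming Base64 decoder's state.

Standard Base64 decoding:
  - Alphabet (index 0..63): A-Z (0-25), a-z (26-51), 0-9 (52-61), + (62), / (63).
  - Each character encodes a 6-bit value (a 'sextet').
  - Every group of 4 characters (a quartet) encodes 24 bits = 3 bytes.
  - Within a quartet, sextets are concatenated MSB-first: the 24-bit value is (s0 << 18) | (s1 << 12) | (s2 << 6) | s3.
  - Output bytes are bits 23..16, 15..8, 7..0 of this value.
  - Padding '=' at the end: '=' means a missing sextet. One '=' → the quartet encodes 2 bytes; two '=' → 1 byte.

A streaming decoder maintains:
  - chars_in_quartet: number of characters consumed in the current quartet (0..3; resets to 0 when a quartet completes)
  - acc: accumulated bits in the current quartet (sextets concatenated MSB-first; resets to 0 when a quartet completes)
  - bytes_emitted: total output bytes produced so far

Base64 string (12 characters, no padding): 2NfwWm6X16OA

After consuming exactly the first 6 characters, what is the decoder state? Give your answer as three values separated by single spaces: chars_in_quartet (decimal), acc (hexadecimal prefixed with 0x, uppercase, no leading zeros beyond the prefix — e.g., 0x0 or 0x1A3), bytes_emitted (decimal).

After char 0 ('2'=54): chars_in_quartet=1 acc=0x36 bytes_emitted=0
After char 1 ('N'=13): chars_in_quartet=2 acc=0xD8D bytes_emitted=0
After char 2 ('f'=31): chars_in_quartet=3 acc=0x3635F bytes_emitted=0
After char 3 ('w'=48): chars_in_quartet=4 acc=0xD8D7F0 -> emit D8 D7 F0, reset; bytes_emitted=3
After char 4 ('W'=22): chars_in_quartet=1 acc=0x16 bytes_emitted=3
After char 5 ('m'=38): chars_in_quartet=2 acc=0x5A6 bytes_emitted=3

Answer: 2 0x5A6 3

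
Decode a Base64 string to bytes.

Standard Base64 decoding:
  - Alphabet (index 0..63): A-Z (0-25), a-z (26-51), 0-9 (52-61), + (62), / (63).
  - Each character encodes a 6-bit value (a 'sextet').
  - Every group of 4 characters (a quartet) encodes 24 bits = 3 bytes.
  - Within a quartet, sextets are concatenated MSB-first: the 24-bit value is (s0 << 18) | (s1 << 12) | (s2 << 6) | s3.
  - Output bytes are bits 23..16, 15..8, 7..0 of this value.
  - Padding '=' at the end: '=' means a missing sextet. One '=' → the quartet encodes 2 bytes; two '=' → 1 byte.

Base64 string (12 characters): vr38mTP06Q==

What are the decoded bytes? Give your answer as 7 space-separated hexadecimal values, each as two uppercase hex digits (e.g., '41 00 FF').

After char 0 ('v'=47): chars_in_quartet=1 acc=0x2F bytes_emitted=0
After char 1 ('r'=43): chars_in_quartet=2 acc=0xBEB bytes_emitted=0
After char 2 ('3'=55): chars_in_quartet=3 acc=0x2FAF7 bytes_emitted=0
After char 3 ('8'=60): chars_in_quartet=4 acc=0xBEBDFC -> emit BE BD FC, reset; bytes_emitted=3
After char 4 ('m'=38): chars_in_quartet=1 acc=0x26 bytes_emitted=3
After char 5 ('T'=19): chars_in_quartet=2 acc=0x993 bytes_emitted=3
After char 6 ('P'=15): chars_in_quartet=3 acc=0x264CF bytes_emitted=3
After char 7 ('0'=52): chars_in_quartet=4 acc=0x9933F4 -> emit 99 33 F4, reset; bytes_emitted=6
After char 8 ('6'=58): chars_in_quartet=1 acc=0x3A bytes_emitted=6
After char 9 ('Q'=16): chars_in_quartet=2 acc=0xE90 bytes_emitted=6
Padding '==': partial quartet acc=0xE90 -> emit E9; bytes_emitted=7

Answer: BE BD FC 99 33 F4 E9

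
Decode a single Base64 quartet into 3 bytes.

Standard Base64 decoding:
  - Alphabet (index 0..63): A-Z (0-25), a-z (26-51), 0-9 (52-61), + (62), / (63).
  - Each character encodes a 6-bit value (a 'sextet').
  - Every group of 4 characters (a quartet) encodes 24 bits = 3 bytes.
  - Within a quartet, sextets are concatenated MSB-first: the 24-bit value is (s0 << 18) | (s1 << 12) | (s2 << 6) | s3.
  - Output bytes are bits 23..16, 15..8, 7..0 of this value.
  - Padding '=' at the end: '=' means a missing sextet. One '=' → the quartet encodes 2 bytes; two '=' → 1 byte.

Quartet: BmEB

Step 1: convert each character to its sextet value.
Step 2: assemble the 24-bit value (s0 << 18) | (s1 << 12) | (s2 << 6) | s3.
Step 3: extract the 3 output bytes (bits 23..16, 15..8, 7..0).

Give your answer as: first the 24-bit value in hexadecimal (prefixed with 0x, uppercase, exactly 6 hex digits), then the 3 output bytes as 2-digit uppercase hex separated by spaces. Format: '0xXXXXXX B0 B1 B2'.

Answer: 0x066101 06 61 01

Derivation:
Sextets: B=1, m=38, E=4, B=1
24-bit: (1<<18) | (38<<12) | (4<<6) | 1
      = 0x040000 | 0x026000 | 0x000100 | 0x000001
      = 0x066101
Bytes: (v>>16)&0xFF=06, (v>>8)&0xFF=61, v&0xFF=01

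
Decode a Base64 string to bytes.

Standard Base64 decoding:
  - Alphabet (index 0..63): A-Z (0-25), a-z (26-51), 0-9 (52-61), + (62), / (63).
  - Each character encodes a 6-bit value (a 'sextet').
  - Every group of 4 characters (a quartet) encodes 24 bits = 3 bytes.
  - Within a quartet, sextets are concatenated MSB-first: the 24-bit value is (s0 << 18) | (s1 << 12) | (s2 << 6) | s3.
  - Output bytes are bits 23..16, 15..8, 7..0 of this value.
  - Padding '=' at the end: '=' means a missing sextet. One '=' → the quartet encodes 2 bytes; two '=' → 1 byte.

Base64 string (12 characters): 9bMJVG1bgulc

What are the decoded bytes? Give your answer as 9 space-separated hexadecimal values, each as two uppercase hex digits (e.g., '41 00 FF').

Answer: F5 B3 09 54 6D 5B 82 E9 5C

Derivation:
After char 0 ('9'=61): chars_in_quartet=1 acc=0x3D bytes_emitted=0
After char 1 ('b'=27): chars_in_quartet=2 acc=0xF5B bytes_emitted=0
After char 2 ('M'=12): chars_in_quartet=3 acc=0x3D6CC bytes_emitted=0
After char 3 ('J'=9): chars_in_quartet=4 acc=0xF5B309 -> emit F5 B3 09, reset; bytes_emitted=3
After char 4 ('V'=21): chars_in_quartet=1 acc=0x15 bytes_emitted=3
After char 5 ('G'=6): chars_in_quartet=2 acc=0x546 bytes_emitted=3
After char 6 ('1'=53): chars_in_quartet=3 acc=0x151B5 bytes_emitted=3
After char 7 ('b'=27): chars_in_quartet=4 acc=0x546D5B -> emit 54 6D 5B, reset; bytes_emitted=6
After char 8 ('g'=32): chars_in_quartet=1 acc=0x20 bytes_emitted=6
After char 9 ('u'=46): chars_in_quartet=2 acc=0x82E bytes_emitted=6
After char 10 ('l'=37): chars_in_quartet=3 acc=0x20BA5 bytes_emitted=6
After char 11 ('c'=28): chars_in_quartet=4 acc=0x82E95C -> emit 82 E9 5C, reset; bytes_emitted=9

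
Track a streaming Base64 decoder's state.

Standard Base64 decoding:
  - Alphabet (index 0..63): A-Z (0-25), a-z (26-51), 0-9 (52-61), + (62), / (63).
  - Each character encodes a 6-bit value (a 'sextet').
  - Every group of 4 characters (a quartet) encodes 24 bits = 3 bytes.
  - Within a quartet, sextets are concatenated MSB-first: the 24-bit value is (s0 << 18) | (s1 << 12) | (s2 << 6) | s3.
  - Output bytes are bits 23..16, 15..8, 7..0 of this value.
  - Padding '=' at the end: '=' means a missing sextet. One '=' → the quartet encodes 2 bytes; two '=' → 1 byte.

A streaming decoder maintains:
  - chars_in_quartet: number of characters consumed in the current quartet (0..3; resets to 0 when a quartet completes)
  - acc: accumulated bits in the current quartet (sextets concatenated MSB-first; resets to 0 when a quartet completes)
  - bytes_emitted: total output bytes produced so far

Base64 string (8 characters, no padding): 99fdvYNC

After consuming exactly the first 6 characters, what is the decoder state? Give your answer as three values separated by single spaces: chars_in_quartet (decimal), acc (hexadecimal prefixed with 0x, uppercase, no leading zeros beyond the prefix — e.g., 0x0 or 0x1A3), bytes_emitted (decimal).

After char 0 ('9'=61): chars_in_quartet=1 acc=0x3D bytes_emitted=0
After char 1 ('9'=61): chars_in_quartet=2 acc=0xF7D bytes_emitted=0
After char 2 ('f'=31): chars_in_quartet=3 acc=0x3DF5F bytes_emitted=0
After char 3 ('d'=29): chars_in_quartet=4 acc=0xF7D7DD -> emit F7 D7 DD, reset; bytes_emitted=3
After char 4 ('v'=47): chars_in_quartet=1 acc=0x2F bytes_emitted=3
After char 5 ('Y'=24): chars_in_quartet=2 acc=0xBD8 bytes_emitted=3

Answer: 2 0xBD8 3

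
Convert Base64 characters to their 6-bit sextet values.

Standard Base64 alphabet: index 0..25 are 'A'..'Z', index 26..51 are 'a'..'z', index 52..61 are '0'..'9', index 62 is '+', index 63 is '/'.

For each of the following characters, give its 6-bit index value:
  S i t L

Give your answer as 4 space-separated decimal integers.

'S': A..Z range, ord('S') − ord('A') = 18
'i': a..z range, 26 + ord('i') − ord('a') = 34
't': a..z range, 26 + ord('t') − ord('a') = 45
'L': A..Z range, ord('L') − ord('A') = 11

Answer: 18 34 45 11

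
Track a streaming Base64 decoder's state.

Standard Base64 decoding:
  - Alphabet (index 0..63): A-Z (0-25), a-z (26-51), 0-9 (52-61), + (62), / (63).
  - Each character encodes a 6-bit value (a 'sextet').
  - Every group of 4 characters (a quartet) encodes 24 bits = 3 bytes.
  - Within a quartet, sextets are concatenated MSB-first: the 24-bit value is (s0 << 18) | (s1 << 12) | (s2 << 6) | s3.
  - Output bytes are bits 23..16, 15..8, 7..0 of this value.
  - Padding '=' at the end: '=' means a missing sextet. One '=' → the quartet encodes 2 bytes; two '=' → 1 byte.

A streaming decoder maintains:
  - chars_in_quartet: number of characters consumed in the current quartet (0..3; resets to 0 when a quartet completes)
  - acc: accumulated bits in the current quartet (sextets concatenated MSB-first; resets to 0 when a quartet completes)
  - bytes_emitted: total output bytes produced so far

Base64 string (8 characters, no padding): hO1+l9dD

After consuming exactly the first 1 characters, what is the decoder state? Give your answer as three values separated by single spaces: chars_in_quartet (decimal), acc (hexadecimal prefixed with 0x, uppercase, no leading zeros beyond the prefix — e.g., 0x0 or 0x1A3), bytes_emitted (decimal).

After char 0 ('h'=33): chars_in_quartet=1 acc=0x21 bytes_emitted=0

Answer: 1 0x21 0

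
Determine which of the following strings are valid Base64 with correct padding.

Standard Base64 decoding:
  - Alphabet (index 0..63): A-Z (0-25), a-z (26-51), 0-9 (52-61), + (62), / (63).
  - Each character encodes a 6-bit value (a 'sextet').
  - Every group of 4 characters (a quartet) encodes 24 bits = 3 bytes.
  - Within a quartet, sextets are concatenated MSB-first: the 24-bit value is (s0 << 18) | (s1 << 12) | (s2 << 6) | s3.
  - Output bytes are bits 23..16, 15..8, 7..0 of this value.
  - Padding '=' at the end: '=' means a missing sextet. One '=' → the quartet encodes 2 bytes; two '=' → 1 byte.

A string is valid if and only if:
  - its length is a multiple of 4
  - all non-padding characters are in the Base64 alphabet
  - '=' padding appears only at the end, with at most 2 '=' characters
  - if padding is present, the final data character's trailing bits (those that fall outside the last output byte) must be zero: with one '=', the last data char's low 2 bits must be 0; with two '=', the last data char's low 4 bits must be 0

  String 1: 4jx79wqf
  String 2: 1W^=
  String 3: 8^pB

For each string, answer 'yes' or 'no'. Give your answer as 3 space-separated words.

Answer: yes no no

Derivation:
String 1: '4jx79wqf' → valid
String 2: '1W^=' → invalid (bad char(s): ['^'])
String 3: '8^pB' → invalid (bad char(s): ['^'])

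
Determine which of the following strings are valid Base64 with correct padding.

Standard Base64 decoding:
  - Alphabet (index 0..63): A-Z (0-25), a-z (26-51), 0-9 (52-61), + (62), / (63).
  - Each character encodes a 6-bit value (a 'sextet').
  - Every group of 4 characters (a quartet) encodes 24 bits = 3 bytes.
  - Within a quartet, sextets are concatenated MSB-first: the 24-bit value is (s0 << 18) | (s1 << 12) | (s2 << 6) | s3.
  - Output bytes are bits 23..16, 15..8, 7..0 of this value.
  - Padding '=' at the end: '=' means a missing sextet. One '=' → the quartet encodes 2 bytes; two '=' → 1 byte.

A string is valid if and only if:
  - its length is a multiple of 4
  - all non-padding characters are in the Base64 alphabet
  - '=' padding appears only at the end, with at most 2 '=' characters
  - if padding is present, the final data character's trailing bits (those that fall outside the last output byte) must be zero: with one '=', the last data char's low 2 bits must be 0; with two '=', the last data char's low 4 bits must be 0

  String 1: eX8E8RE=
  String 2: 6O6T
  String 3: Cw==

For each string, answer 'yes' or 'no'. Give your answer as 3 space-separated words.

String 1: 'eX8E8RE=' → valid
String 2: '6O6T' → valid
String 3: 'Cw==' → valid

Answer: yes yes yes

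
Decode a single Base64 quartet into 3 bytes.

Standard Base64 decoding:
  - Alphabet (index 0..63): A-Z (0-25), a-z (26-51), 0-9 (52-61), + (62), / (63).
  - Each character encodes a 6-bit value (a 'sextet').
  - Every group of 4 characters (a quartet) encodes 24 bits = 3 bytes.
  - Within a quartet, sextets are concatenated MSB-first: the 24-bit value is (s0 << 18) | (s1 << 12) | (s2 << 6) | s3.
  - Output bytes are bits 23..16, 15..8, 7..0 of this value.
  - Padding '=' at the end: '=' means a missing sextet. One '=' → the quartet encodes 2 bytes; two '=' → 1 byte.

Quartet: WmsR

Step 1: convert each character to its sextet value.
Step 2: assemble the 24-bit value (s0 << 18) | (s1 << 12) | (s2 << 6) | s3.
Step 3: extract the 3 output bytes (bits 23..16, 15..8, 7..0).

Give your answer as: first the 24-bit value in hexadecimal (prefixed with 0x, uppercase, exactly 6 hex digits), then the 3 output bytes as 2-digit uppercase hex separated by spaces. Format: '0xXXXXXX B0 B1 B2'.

Answer: 0x5A6B11 5A 6B 11

Derivation:
Sextets: W=22, m=38, s=44, R=17
24-bit: (22<<18) | (38<<12) | (44<<6) | 17
      = 0x580000 | 0x026000 | 0x000B00 | 0x000011
      = 0x5A6B11
Bytes: (v>>16)&0xFF=5A, (v>>8)&0xFF=6B, v&0xFF=11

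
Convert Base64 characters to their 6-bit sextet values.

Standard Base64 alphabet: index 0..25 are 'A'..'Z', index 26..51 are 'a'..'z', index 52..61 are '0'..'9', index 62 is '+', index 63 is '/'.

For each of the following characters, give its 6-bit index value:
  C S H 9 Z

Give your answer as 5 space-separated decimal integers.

Answer: 2 18 7 61 25

Derivation:
'C': A..Z range, ord('C') − ord('A') = 2
'S': A..Z range, ord('S') − ord('A') = 18
'H': A..Z range, ord('H') − ord('A') = 7
'9': 0..9 range, 52 + ord('9') − ord('0') = 61
'Z': A..Z range, ord('Z') − ord('A') = 25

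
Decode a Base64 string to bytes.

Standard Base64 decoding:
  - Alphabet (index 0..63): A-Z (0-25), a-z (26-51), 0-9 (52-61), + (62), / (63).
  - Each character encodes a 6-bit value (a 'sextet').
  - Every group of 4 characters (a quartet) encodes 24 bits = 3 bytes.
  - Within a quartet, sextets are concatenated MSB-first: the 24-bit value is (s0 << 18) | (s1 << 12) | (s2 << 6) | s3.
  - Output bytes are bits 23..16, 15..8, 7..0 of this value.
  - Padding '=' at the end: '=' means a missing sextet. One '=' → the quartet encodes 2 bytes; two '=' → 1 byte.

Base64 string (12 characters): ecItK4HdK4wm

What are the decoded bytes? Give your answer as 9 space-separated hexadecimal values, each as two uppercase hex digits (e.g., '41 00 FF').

After char 0 ('e'=30): chars_in_quartet=1 acc=0x1E bytes_emitted=0
After char 1 ('c'=28): chars_in_quartet=2 acc=0x79C bytes_emitted=0
After char 2 ('I'=8): chars_in_quartet=3 acc=0x1E708 bytes_emitted=0
After char 3 ('t'=45): chars_in_quartet=4 acc=0x79C22D -> emit 79 C2 2D, reset; bytes_emitted=3
After char 4 ('K'=10): chars_in_quartet=1 acc=0xA bytes_emitted=3
After char 5 ('4'=56): chars_in_quartet=2 acc=0x2B8 bytes_emitted=3
After char 6 ('H'=7): chars_in_quartet=3 acc=0xAE07 bytes_emitted=3
After char 7 ('d'=29): chars_in_quartet=4 acc=0x2B81DD -> emit 2B 81 DD, reset; bytes_emitted=6
After char 8 ('K'=10): chars_in_quartet=1 acc=0xA bytes_emitted=6
After char 9 ('4'=56): chars_in_quartet=2 acc=0x2B8 bytes_emitted=6
After char 10 ('w'=48): chars_in_quartet=3 acc=0xAE30 bytes_emitted=6
After char 11 ('m'=38): chars_in_quartet=4 acc=0x2B8C26 -> emit 2B 8C 26, reset; bytes_emitted=9

Answer: 79 C2 2D 2B 81 DD 2B 8C 26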